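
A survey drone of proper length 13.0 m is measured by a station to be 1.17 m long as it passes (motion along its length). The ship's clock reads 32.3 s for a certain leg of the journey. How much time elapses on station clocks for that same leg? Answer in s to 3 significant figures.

Length contraction ⇒ γ = L₀/L = 13.0/1.17 = 11.111
Time dilation: Δt = γτ₀ = 11.111 × 32.3 s = 359 s

Δt ≈ 359 s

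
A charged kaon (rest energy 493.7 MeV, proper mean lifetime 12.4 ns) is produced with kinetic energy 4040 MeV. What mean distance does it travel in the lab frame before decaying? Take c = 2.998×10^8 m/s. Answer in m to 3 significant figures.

d ≈ 33.9 m

γ = 1 + K/(m₀c²) = 1 + 4040/493.7 = 9.1831
β = √(1 − 1/γ²) = 0.99405
Dilated lifetime: γτ₀ = 9.1831 × 12.4 ns = 113.87 ns
d = βc·γτ₀ = 0.99405 × (2.998×10^8 m/s) × 1.1387×10^-7 s = 33.9 m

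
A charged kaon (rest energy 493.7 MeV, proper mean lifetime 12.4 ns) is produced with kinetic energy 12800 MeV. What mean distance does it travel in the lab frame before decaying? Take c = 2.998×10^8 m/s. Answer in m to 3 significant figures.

d ≈ 100 m

γ = 1 + K/(m₀c²) = 1 + 12800/493.7 = 26.927
β = √(1 − 1/γ²) = 0.99931
Dilated lifetime: γτ₀ = 26.927 × 12.4 ns = 333.89 ns
d = βc·γτ₀ = 0.99931 × (2.998×10^8 m/s) × 3.3389×10^-7 s = 100 m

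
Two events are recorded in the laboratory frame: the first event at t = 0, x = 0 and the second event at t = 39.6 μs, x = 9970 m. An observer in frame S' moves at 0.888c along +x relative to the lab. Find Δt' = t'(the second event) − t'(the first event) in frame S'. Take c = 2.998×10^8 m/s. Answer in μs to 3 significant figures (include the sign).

Δt' ≈ 21.9 μs

γ = 1/√(1 − 0.888²) = 2.1747
Δt' = γ(Δt − vΔx/c²) = 2.1747 × (39.6 μs − 0.888×9970 m / (2.998×10^8 m/s))
= 2.1747 × (10.069 μs) = 21.9 μs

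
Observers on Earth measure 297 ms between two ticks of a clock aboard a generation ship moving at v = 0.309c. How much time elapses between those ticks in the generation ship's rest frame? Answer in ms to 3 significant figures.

τ₀ ≈ 282 ms

γ = 1/√(1 − 0.309²) = 1.0515
Proper time: τ₀ = Δt/γ = 297/1.0515 = 282 ms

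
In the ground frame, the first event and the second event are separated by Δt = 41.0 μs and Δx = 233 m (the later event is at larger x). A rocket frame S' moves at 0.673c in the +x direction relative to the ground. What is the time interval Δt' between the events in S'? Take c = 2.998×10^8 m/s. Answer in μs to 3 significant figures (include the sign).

Δt' ≈ 54.7 μs

γ = 1/√(1 − 0.673²) = 1.3520
Δt' = γ(Δt − vΔx/c²) = 1.3520 × (41.0 μs − 0.673×233 m / (2.998×10^8 m/s))
= 1.3520 × (40.477 μs) = 54.7 μs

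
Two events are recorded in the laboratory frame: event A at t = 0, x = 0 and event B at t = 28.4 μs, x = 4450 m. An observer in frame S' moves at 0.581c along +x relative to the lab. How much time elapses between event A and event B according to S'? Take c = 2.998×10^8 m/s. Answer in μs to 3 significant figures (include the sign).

Δt' ≈ 24.3 μs

γ = 1/√(1 − 0.581²) = 1.2286
Δt' = γ(Δt − vΔx/c²) = 1.2286 × (28.4 μs − 0.581×4450 m / (2.998×10^8 m/s))
= 1.2286 × (19.776 μs) = 24.3 μs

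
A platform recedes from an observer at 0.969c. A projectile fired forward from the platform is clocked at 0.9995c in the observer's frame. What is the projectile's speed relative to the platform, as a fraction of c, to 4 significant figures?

u' ≈ 0.9687c

Inverse velocity addition: u' = (u − v)/(1 − uv/c²)
= (0.9995 − 0.969)/(1 − 0.9995×0.969) = 0.03050/0.0314845 = 0.9687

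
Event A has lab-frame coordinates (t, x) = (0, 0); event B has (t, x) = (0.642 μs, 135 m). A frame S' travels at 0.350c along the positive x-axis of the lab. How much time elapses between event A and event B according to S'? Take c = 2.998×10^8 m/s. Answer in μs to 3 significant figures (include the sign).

γ = 1/√(1 − 0.350²) = 1.0675
Δt' = γ(Δt − vΔx/c²) = 1.0675 × (0.642 μs − 0.350×135 m / (2.998×10^8 m/s))
= 1.0675 × (0.48439 μs) = 0.517 μs

Δt' ≈ 0.517 μs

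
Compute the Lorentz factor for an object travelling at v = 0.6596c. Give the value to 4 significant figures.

γ = 1/√(1 − β²) = 1/√(1 − 0.6596²) = 1/√(0.564928) = 1.330

γ ≈ 1.330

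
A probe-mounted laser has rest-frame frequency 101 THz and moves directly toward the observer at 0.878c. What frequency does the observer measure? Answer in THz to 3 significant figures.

Relativistic Doppler: f_obs = f_src √((1+β)/(1−β))
= 101 × √(1.8780/0.12200) = 101 × 3.9234 = 396 THz

f_obs ≈ 396 THz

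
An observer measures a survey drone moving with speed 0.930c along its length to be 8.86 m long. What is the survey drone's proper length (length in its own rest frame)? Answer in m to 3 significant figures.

L₀ ≈ 24.1 m

γ = 1/√(1 − 0.930²) = 2.7206
L₀ = γL = 2.7206 × 8.86 = 24.1 m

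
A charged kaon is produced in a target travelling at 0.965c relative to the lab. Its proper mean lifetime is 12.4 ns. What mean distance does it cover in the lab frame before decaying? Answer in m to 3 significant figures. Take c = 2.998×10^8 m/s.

γ = 1/√(1 − 0.965²) = 3.8132
Dilated lifetime: Δt = γτ₀ = 3.8132 × 12.4 ns = 47.283 ns
d = vΔt = 0.965c × 47.283 ns = 2.8931×10^8 m/s × 4.7283×10^-8 s = 13.7 m

d ≈ 13.7 m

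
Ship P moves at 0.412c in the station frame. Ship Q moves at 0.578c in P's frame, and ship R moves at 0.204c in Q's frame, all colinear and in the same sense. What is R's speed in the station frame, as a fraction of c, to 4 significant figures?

Compose boost 2: (0.578 + 0.412)/(1 + 0.578×0.412) = 0.9900/1.23814 = 0.799589
Compose boost 3: (0.204 + 0.799589)/(1 + 0.204×0.799589) = 1.00359/1.16312 = 0.8628

u ≈ 0.8628c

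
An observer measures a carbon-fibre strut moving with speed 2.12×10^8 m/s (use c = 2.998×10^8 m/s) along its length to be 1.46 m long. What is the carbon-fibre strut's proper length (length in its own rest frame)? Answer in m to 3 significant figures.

β = v/c = 2.12×10^8 / 2.998×10^8 = 0.70714
γ = 1/√(1 − 0.70714²) = 1.4143
L₀ = γL = 1.4143 × 1.46 = 2.06 m

L₀ ≈ 2.06 m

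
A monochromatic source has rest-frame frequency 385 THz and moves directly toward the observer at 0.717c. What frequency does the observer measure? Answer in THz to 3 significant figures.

f_obs ≈ 948 THz

Relativistic Doppler: f_obs = f_src √((1+β)/(1−β))
= 385 × √(1.7170/0.28300) = 385 × 2.4632 = 948 THz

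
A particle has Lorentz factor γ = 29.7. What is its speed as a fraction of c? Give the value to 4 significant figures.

β ≈ 0.9994

β = √(1 − 1/γ²) = √(1 − 1/29.7²) = √(0.998866) = 0.9994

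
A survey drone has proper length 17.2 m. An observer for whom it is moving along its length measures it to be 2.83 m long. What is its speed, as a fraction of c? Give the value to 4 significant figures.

β ≈ 0.9864

γ = L₀/L = 17.2/2.83 = 6.07774
β = √(1 − 1/γ²) = 0.9864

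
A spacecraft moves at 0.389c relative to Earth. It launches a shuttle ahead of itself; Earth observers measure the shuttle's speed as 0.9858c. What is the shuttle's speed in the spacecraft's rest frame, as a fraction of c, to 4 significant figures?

u' ≈ 0.9680c

Inverse velocity addition: u' = (u − v)/(1 − uv/c²)
= (0.9858 − 0.389)/(1 − 0.9858×0.389) = 0.5968/0.616524 = 0.9680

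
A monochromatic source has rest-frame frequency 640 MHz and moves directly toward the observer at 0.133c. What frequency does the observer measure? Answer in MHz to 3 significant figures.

f_obs ≈ 732 MHz

Relativistic Doppler: f_obs = f_src √((1+β)/(1−β))
= 640 × √(1.1330/0.86700) = 640 × 1.1432 = 732 MHz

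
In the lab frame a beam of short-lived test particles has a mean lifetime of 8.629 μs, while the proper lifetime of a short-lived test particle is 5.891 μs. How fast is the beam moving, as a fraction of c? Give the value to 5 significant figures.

β ≈ 0.73070

γ = Δt/τ₀ = 8.629/5.891 = 1.464777
β = √(1 − 1/γ²) = √(1 − 1/1.464777²) = 0.73070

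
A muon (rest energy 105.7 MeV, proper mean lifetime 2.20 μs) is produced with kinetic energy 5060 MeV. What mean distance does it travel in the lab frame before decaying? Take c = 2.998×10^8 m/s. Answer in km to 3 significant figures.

d ≈ 32.2 km

γ = 1 + K/(m₀c²) = 1 + 5060/105.7 = 48.871
β = √(1 − 1/γ²) = 0.99979
Dilated lifetime: γτ₀ = 48.871 × 2.20 μs = 107.52 μs
d = βc·γτ₀ = 0.99979 × (2.998×10^8 m/s) × 0.00010752 s = 32.2 km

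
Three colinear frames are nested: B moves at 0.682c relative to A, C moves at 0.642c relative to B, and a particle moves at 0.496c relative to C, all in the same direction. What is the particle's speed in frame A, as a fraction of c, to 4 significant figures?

u ≈ 0.9726c

Compose boost 2: (0.642 + 0.682)/(1 + 0.642×0.682) = 1.324/1.43784 = 0.920823
Compose boost 3: (0.496 + 0.920823)/(1 + 0.496×0.920823) = 1.41682/1.45673 = 0.9726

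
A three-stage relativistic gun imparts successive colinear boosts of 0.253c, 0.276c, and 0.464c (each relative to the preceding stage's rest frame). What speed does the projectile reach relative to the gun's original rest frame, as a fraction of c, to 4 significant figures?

u ≈ 0.7796c

Compose boost 2: (0.276 + 0.253)/(1 + 0.276×0.253) = 0.5290/1.06983 = 0.494472
Compose boost 3: (0.464 + 0.494472)/(1 + 0.464×0.494472) = 0.958472/1.22944 = 0.7796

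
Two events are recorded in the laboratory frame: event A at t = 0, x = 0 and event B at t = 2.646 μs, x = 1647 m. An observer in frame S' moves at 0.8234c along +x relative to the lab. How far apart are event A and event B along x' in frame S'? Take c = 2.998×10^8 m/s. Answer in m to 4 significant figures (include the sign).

γ = 1/√(1 − 0.8234²) = 1.76223
Δx' = γ(Δx − vΔt) = 1.76223 × (1647 m − 0.8234×(2.998×10^8 m/s)×2.646×10^-6 s)
= 1.76223 × (993.821 m) = 1751 m

Δx' ≈ 1751 m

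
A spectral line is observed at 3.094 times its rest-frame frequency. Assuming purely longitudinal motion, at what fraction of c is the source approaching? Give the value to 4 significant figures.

f_obs/f_src = √((1+β)/(1−β)) = 3.094  ⇒  (1+β)/(1−β) = 9.57284
β = |1 − D²|/(1 + D²) = |1 − 9.57284|/(1 + 9.57284) = 0.8108

β ≈ 0.8108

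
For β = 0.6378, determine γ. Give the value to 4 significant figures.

γ ≈ 1.298

γ = 1/√(1 − β²) = 1/√(1 − 0.6378²) = 1/√(0.593211) = 1.298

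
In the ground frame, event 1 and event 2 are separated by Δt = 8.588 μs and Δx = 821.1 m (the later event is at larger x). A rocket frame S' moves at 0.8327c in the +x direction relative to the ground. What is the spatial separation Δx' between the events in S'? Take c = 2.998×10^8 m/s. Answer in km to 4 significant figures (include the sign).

Δx' ≈ -2.389 km

γ = 1/√(1 − 0.8327²) = 1.80595
Δx' = γ(Δx − vΔt) = 1.80595 × (821.1 m − 0.8327×(2.998×10^8 m/s)×8.588×10^-6 s)
= 1.80595 × (-1322.84 m) = -2.389 km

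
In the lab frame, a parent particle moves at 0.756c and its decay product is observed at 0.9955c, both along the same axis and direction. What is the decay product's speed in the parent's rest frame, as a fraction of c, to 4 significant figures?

u' ≈ 0.9681c

Inverse velocity addition: u' = (u − v)/(1 − uv/c²)
= (0.9955 − 0.756)/(1 − 0.9955×0.756) = 0.2395/0.247402 = 0.9681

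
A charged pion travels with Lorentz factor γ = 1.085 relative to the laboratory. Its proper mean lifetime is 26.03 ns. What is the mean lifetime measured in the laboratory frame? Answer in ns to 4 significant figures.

γ = 1.085 (given)
Time dilation: Δt = γτ₀ = 1.085 × 26.03 ns = 28.24 ns

Δt ≈ 28.24 ns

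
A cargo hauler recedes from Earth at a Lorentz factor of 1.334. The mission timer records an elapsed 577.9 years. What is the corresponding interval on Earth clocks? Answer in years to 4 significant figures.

Δt ≈ 770.9 years

γ = 1.334 (given)
Time dilation: Δt = γτ₀ = 1.334 × 577.9 years = 770.9 years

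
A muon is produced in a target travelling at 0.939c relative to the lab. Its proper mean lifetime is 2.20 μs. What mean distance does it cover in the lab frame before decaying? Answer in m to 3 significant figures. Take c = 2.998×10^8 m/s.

γ = 1/√(1 − 0.939²) = 2.9077
Dilated lifetime: Δt = γτ₀ = 2.9077 × 2.20 μs = 6.3969 μs
d = vΔt = 0.939c × 6.3969 μs = 2.8151×10^8 m/s × 6.3969×10^-6 s = 1800 m

d ≈ 1800 m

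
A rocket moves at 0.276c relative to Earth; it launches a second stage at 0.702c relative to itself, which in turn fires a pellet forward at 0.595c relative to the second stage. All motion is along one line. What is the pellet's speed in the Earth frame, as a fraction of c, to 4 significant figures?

Compose boost 2: (0.702 + 0.276)/(1 + 0.702×0.276) = 0.9780/1.19375 = 0.819266
Compose boost 3: (0.595 + 0.819266)/(1 + 0.595×0.819266) = 1.41427/1.48746 = 0.9508

u ≈ 0.9508c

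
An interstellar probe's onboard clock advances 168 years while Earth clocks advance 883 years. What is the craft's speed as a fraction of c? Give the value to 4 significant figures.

γ = Δt/τ₀ = 883/168 = 5.25595
β = √(1 − 1/γ²) = √(1 − 1/5.25595²) = 0.9817

β ≈ 0.9817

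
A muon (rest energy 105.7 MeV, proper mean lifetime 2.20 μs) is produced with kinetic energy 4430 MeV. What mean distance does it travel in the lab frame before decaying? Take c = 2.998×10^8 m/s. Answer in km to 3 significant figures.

d ≈ 28.3 km

γ = 1 + K/(m₀c²) = 1 + 4430/105.7 = 42.911
β = √(1 − 1/γ²) = 0.99973
Dilated lifetime: γτ₀ = 42.911 × 2.20 μs = 94.404 μs
d = βc·γτ₀ = 0.99973 × (2.998×10^8 m/s) × 9.4404×10^-5 s = 28.3 km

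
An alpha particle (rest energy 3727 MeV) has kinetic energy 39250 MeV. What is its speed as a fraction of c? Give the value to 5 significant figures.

γ = 1 + K/(m₀c²) = 1 + 39250/3727 = 11.53126
β = √(1 − 1/γ²) = 0.99623

β ≈ 0.99623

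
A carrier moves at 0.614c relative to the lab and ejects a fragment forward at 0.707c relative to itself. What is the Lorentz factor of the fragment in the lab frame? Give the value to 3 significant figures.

u_lab = (0.707 + 0.614)/(1 + 0.707×0.614) = 1.321/1.43410 = 0.921136
γ = 1/√(1 − 0.921136²) = 2.57

γ ≈ 2.57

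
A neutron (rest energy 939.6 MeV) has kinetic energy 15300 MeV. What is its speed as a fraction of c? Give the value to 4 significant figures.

γ = 1 + K/(m₀c²) = 1 + 15300/939.6 = 17.2835
β = √(1 − 1/γ²) = 0.9983

β ≈ 0.9983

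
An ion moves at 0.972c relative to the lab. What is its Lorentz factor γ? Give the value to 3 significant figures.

γ = 1/√(1 − β²) = 1/√(1 − 0.972²) = 1/√(0.055216) = 4.26

γ ≈ 4.26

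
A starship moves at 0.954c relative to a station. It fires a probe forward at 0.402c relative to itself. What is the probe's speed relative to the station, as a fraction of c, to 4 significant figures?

Relativistic velocity addition: u = (u' + v)/(1 + u'v/c²)
= (0.402 + 0.954)/(1 + 0.402×0.954) = 1.356/1.38351 = 0.9801

u ≈ 0.9801c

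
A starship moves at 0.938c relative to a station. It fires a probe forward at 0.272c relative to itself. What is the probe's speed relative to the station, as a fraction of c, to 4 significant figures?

u ≈ 0.9640c

Relativistic velocity addition: u = (u' + v)/(1 + u'v/c²)
= (0.272 + 0.938)/(1 + 0.272×0.938) = 1.210/1.25514 = 0.9640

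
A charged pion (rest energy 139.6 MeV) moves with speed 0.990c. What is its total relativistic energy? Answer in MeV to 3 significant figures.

E ≈ 990 MeV

γ = 1/√(1 − 0.990²) = 7.0888
E = γm₀c² = 7.0888 × 139.6 MeV = 990 MeV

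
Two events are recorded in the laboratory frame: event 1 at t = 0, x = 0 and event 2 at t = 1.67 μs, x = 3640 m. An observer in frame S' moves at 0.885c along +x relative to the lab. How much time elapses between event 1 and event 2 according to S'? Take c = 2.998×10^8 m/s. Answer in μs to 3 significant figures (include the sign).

Δt' ≈ -19.5 μs

γ = 1/√(1 − 0.885²) = 2.1478
Δt' = γ(Δt − vΔx/c²) = 2.1478 × (1.67 μs − 0.885×3640 m / (2.998×10^8 m/s))
= 2.1478 × (-9.0752 μs) = -19.5 μs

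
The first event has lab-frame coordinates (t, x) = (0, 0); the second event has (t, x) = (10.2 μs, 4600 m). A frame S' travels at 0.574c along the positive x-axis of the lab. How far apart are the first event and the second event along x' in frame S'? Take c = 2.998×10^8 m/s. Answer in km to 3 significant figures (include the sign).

γ = 1/√(1 − 0.574²) = 1.2212
Δx' = γ(Δx − vΔt) = 1.2212 × (4600 m − 0.574×(2.998×10^8 m/s)×10.2×10^-6 s)
= 1.2212 × (2844.7 m) = 3.47 km

Δx' ≈ 3.47 km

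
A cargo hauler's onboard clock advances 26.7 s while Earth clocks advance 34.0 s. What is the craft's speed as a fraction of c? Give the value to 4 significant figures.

β ≈ 0.6191

γ = Δt/τ₀ = 34.0/26.7 = 1.27341
β = √(1 − 1/γ²) = √(1 − 1/1.27341²) = 0.6191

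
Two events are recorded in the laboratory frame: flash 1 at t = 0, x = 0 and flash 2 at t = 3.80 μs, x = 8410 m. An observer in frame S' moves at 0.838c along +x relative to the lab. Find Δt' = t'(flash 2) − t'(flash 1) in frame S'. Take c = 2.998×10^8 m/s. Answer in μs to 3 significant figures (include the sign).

γ = 1/√(1 − 0.838²) = 1.8326
Δt' = γ(Δt − vΔx/c²) = 1.8326 × (3.80 μs − 0.838×8410 m / (2.998×10^8 m/s))
= 1.8326 × (-19.708 μs) = -36.1 μs

Δt' ≈ -36.1 μs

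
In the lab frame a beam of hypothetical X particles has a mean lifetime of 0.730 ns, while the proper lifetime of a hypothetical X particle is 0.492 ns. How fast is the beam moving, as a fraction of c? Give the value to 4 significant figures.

β ≈ 0.7388

γ = Δt/τ₀ = 0.730/0.492 = 1.48374
β = √(1 − 1/γ²) = √(1 − 1/1.48374²) = 0.7388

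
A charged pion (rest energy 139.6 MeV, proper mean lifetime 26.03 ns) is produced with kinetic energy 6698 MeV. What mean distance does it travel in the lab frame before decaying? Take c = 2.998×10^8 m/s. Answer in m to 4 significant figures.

γ = 1 + K/(m₀c²) = 1 + 6698/139.6 = 48.9799
β = √(1 − 1/γ²) = 0.999792
Dilated lifetime: γτ₀ = 48.9799 × 26.03 ns = 1274.95 ns
d = βc·γτ₀ = 0.999792 × (2.998×10^8 m/s) × 1.27495×10^-6 s = 382.1 m

d ≈ 382.1 m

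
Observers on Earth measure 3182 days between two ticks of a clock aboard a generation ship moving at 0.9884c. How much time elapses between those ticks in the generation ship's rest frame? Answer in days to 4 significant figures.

τ₀ ≈ 483.3 days

γ = 1/√(1 − 0.9884²) = 6.58444
Proper time: τ₀ = Δt/γ = 3182/6.58444 = 483.3 days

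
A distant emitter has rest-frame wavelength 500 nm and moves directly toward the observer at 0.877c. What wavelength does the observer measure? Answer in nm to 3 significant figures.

Relativistic Doppler: λ_obs = λ_src √((1−β)/(1+β))
= 500 × √(0.12300/1.8770) = 500 × 0.25599 = 128 nm

λ_obs ≈ 128 nm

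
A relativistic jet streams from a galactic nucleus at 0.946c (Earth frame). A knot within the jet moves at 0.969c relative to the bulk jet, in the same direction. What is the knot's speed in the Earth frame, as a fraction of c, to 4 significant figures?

u ≈ 0.9991c

Relativistic velocity addition: u = (u' + v)/(1 + u'v/c²)
= (0.969 + 0.946)/(1 + 0.969×0.946) = 1.915/1.91667 = 0.9991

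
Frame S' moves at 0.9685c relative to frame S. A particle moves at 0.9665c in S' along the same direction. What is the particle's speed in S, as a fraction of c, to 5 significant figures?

u ≈ 0.99945c

Relativistic velocity addition: u = (u' + v)/(1 + u'v/c²)
= (0.9665 + 0.9685)/(1 + 0.9665×0.9685) = 1.9350/1.936055 = 0.99945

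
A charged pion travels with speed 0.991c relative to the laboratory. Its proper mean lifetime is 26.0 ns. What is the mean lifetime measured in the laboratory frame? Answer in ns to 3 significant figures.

Δt ≈ 194 ns

γ = 1/√(1 − 0.991²) = 7.4704
Time dilation: Δt = γτ₀ = 7.4704 × 26.0 ns = 194 ns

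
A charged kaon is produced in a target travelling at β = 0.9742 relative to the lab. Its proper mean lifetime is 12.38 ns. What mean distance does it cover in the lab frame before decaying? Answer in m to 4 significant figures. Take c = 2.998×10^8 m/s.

d ≈ 16.02 m

γ = 1/√(1 − 0.9742²) = 4.43093
Dilated lifetime: Δt = γτ₀ = 4.43093 × 12.38 ns = 54.8549 ns
d = vΔt = 0.9742c × 54.8549 ns = 2.92065×10^8 m/s × 5.48549×10^-8 s = 16.02 m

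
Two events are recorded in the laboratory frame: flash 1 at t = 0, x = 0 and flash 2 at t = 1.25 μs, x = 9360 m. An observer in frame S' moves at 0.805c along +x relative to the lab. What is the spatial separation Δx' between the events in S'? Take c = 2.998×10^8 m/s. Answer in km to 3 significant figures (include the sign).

Δx' ≈ 15.3 km

γ = 1/√(1 − 0.805²) = 1.6856
Δx' = γ(Δx − vΔt) = 1.6856 × (9360 m − 0.805×(2.998×10^8 m/s)×1.25×10^-6 s)
= 1.6856 × (9058.3 m) = 15.3 km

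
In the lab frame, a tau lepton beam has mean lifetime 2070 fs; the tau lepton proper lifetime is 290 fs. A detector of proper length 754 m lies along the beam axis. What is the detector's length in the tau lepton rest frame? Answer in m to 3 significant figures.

L ≈ 106 m

Time dilation ⇒ γ = Δt/τ₀ = 2070/290 = 7.1379
Length contraction: L = L₀/γ = 754/7.1379 = 106 m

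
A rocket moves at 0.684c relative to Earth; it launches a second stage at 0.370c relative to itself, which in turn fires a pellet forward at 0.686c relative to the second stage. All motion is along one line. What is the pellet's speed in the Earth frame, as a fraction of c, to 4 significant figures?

Compose boost 2: (0.370 + 0.684)/(1 + 0.370×0.684) = 1.054/1.25308 = 0.841127
Compose boost 3: (0.686 + 0.841127)/(1 + 0.686×0.841127) = 1.52713/1.57701 = 0.9684

u ≈ 0.9684c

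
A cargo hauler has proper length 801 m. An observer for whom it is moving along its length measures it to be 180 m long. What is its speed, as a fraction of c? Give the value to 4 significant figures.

β ≈ 0.9744

γ = L₀/L = 801/180 = 4.45000
β = √(1 − 1/γ²) = 0.9744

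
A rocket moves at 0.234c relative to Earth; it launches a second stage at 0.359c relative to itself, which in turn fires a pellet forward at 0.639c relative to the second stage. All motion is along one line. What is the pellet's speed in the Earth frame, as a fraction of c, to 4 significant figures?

Compose boost 2: (0.359 + 0.234)/(1 + 0.359×0.234) = 0.5930/1.08401 = 0.547045
Compose boost 3: (0.639 + 0.547045)/(1 + 0.639×0.547045) = 1.18604/1.34956 = 0.8788

u ≈ 0.8788c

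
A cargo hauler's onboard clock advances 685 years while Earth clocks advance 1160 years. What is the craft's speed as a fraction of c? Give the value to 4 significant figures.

γ = Δt/τ₀ = 1160/685 = 1.69343
β = √(1 − 1/γ²) = √(1 − 1/1.69343²) = 0.8070

β ≈ 0.8070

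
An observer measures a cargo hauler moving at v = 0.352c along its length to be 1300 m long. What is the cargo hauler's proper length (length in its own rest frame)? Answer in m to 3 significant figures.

γ = 1/√(1 − 0.352²) = 1.0684
L₀ = γL = 1.0684 × 1300 = 1390 m

L₀ ≈ 1390 m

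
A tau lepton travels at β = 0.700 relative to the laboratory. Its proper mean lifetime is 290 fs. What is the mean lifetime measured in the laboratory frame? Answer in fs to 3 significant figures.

Δt ≈ 406 fs

γ = 1/√(1 − 0.700²) = 1.4003
Time dilation: Δt = γτ₀ = 1.4003 × 290 fs = 406 fs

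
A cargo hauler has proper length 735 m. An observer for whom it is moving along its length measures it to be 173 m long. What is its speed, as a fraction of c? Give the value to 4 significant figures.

γ = L₀/L = 735/173 = 4.24855
β = √(1 − 1/γ²) = 0.9719

β ≈ 0.9719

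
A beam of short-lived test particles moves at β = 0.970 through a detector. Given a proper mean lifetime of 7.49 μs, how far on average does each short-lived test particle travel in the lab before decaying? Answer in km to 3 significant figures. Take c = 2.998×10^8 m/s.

d ≈ 8.96 km

γ = 1/√(1 − 0.970²) = 4.1135
Dilated lifetime: Δt = γτ₀ = 4.1135 × 7.49 μs = 30.810 μs
d = vΔt = 0.970c × 30.810 μs = 2.9081×10^8 m/s × 3.0810×10^-5 s = 8.96 km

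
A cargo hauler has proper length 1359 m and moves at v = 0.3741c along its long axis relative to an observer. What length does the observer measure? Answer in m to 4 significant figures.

γ = 1/√(1 − 0.3741²) = 1.07830
Length contraction: L = L₀/γ = 1359/1.07830 = 1260 m

L ≈ 1260 m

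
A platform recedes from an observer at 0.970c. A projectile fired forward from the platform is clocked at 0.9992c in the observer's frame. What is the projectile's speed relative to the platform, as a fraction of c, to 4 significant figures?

Inverse velocity addition: u' = (u − v)/(1 − uv/c²)
= (0.9992 − 0.970)/(1 − 0.9992×0.970) = 0.02920/0.0307760 = 0.9488

u' ≈ 0.9488c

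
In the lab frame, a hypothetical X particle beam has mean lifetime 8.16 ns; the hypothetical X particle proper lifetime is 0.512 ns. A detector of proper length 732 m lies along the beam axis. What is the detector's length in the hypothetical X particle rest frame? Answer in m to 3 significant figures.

Time dilation ⇒ γ = Δt/τ₀ = 8.16/0.512 = 15.938
Length contraction: L = L₀/γ = 732/15.938 = 45.9 m

L ≈ 45.9 m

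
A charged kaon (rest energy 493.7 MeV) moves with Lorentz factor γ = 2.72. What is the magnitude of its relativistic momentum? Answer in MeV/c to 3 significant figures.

β = √(1 − 1/γ²) = √(1 − 1/2.72²) = 0.92997
p = γβm₀c = 2.72 × 0.92997 × 493.7 MeV/c = 1250 MeV/c

p ≈ 1250 MeV/c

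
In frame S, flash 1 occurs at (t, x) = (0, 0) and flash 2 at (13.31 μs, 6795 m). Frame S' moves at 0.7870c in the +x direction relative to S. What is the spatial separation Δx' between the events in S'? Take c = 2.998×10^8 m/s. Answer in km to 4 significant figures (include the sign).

γ = 1/√(1 − 0.7870²) = 1.62087
Δx' = γ(Δx − vΔt) = 1.62087 × (6795 m − 0.7870×(2.998×10^8 m/s)×13.31×10^-6 s)
= 1.62087 × (3654.60 m) = 5.924 km

Δx' ≈ 5.924 km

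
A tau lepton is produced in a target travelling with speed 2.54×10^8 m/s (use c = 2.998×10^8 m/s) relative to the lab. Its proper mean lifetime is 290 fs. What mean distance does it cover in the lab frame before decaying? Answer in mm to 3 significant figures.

β = v/c = 2.54×10^8 / 2.998×10^8 = 0.84723
γ = 1/√(1 − 0.84723²) = 1.8824
Dilated lifetime: Δt = γτ₀ = 1.8824 × 290 fs = 545.91 fs
d = vΔt = 0.84723c × 545.91 fs = 2.5400×10^8 m/s × 5.4591×10^-13 s = 0.139 mm

d ≈ 0.139 mm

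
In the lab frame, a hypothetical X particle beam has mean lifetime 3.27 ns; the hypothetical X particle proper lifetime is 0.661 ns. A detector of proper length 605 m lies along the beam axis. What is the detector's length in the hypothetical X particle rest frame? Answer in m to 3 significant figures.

L ≈ 122 m

Time dilation ⇒ γ = Δt/τ₀ = 3.27/0.661 = 4.9470
Length contraction: L = L₀/γ = 605/4.9470 = 122 m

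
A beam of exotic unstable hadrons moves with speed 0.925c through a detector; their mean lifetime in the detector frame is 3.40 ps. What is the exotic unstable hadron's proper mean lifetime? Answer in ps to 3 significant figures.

γ = 1/√(1 − 0.925²) = 2.6318
Proper time: τ₀ = Δt/γ = 3.40/2.6318 = 1.29 ps

τ₀ ≈ 1.29 ps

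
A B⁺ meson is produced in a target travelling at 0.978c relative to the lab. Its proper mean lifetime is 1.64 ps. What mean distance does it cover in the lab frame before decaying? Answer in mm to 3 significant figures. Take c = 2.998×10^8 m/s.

γ = 1/√(1 − 0.978²) = 4.7938
Dilated lifetime: Δt = γτ₀ = 4.7938 × 1.64 ps = 7.8618 ps
d = vΔt = 0.978c × 7.8618 ps = 2.9320×10^8 m/s × 7.8618×10^-12 s = 2.31 mm

d ≈ 2.31 mm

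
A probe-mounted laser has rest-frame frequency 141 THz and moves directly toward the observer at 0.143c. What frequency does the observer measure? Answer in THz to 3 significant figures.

Relativistic Doppler: f_obs = f_src √((1+β)/(1−β))
= 141 × √(1.1430/0.85700) = 141 × 1.1549 = 163 THz

f_obs ≈ 163 THz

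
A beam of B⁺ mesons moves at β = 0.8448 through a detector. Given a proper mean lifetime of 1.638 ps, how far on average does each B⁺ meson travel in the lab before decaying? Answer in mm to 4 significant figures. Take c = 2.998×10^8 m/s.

d ≈ 0.7753 mm

γ = 1/√(1 − 0.8448²) = 1.86887
Dilated lifetime: Δt = γτ₀ = 1.86887 × 1.638 ps = 3.06121 ps
d = vΔt = 0.8448c × 3.06121 ps = 2.53271×10^8 m/s × 3.06121×10^-12 s = 0.7753 mm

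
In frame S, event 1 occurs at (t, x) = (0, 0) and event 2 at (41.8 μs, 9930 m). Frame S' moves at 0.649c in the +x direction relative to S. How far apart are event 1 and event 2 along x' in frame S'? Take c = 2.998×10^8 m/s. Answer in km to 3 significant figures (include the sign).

γ = 1/√(1 − 0.649²) = 1.3144
Δx' = γ(Δx − vΔt) = 1.3144 × (9930 m − 0.649×(2.998×10^8 m/s)×41.8×10^-6 s)
= 1.3144 × (1797.0 m) = 2.36 km

Δx' ≈ 2.36 km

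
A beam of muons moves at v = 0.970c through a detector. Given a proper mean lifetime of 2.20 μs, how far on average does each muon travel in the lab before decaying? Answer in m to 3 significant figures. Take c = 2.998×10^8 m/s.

d ≈ 2630 m

γ = 1/√(1 − 0.970²) = 4.1135
Dilated lifetime: Δt = γτ₀ = 4.1135 × 2.20 μs = 9.0496 μs
d = vΔt = 0.970c × 9.0496 μs = 2.9081×10^8 m/s × 9.0496×10^-6 s = 2630 m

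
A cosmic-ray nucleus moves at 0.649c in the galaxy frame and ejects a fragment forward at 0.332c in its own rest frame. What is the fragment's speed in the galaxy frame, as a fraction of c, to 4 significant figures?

u ≈ 0.8071c

Compose boost 2: (0.332 + 0.649)/(1 + 0.332×0.649) = 0.9810/1.21547 = 0.8071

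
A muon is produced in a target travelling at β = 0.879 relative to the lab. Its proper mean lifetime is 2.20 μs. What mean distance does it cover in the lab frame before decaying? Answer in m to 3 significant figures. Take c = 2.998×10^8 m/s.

d ≈ 1220 m

γ = 1/√(1 − 0.879²) = 2.0972
Dilated lifetime: Δt = γτ₀ = 2.0972 × 2.20 μs = 4.6139 μs
d = vΔt = 0.879c × 4.6139 μs = 2.6352×10^8 m/s × 4.6139×10^-6 s = 1220 m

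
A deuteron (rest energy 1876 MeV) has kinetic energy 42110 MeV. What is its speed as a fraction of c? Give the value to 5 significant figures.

β ≈ 0.99909

γ = 1 + K/(m₀c²) = 1 + 42110/1876 = 23.44670
β = √(1 − 1/γ²) = 0.99909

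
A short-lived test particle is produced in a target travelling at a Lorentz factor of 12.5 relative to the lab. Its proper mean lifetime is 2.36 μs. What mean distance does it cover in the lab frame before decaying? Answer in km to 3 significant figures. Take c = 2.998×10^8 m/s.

β = √(1 − 1/γ²) = √(1 − 1/12.5²) = 0.99679
Dilated lifetime: Δt = γτ₀ = 12.5 × 2.36 μs = 29.500 μs
d = vΔt = 0.99679c × 29.500 μs = 2.9884×10^8 m/s × 2.9500×10^-5 s = 8.82 km

d ≈ 8.82 km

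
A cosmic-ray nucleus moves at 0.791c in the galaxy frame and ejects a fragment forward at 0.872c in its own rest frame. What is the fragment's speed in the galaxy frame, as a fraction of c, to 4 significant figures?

u ≈ 0.9842c

Compose boost 2: (0.872 + 0.791)/(1 + 0.872×0.791) = 1.663/1.68975 = 0.9842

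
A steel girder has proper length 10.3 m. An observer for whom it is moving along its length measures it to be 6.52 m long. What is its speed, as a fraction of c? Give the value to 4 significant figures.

γ = L₀/L = 10.3/6.52 = 1.57975
β = √(1 − 1/γ²) = 0.7741

β ≈ 0.7741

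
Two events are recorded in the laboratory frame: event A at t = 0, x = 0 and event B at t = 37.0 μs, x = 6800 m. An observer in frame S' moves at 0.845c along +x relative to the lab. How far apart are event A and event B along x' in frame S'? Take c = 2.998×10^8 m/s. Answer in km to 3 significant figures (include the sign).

γ = 1/√(1 − 0.845²) = 1.8700
Δx' = γ(Δx − vΔt) = 1.8700 × (6800 m − 0.845×(2.998×10^8 m/s)×37.0×10^-6 s)
= 1.8700 × (-2573.2 m) = -4.81 km

Δx' ≈ -4.81 km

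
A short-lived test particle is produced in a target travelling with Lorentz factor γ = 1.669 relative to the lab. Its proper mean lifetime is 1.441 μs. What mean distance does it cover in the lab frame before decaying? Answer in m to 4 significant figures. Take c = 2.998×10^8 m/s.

d ≈ 577.3 m

β = √(1 − 1/γ²) = √(1 − 1/1.669²) = 0.800628
Dilated lifetime: Δt = γτ₀ = 1.669 × 1.441 μs = 2.40503 μs
d = vΔt = 0.800628c × 2.40503 μs = 2.40028×10^8 m/s × 2.40503×10^-6 s = 577.3 m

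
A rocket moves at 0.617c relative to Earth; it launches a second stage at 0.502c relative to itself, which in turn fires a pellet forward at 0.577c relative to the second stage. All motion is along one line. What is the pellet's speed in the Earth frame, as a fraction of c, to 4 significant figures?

Compose boost 2: (0.502 + 0.617)/(1 + 0.502×0.617) = 1.119/1.30973 = 0.854372
Compose boost 3: (0.577 + 0.854372)/(1 + 0.577×0.854372) = 1.43137/1.49297 = 0.9587

u ≈ 0.9587c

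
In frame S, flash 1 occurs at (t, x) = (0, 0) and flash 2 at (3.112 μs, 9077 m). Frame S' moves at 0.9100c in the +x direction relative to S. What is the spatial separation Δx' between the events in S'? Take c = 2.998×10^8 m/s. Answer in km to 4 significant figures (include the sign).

Δx' ≈ 19.85 km

γ = 1/√(1 − 0.9100²) = 2.41192
Δx' = γ(Δx − vΔt) = 2.41192 × (9077 m − 0.9100×(2.998×10^8 m/s)×3.112×10^-6 s)
= 2.41192 × (8227.99 m) = 19.85 km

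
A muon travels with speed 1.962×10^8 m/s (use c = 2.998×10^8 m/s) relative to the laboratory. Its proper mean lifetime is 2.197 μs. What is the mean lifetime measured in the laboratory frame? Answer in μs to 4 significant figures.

Δt ≈ 2.906 μs

β = v/c = 1.962×10^8 / 2.998×10^8 = 0.654436
γ = 1/√(1 − 0.654436²) = 1.32255
Time dilation: Δt = γτ₀ = 1.32255 × 2.197 μs = 2.906 μs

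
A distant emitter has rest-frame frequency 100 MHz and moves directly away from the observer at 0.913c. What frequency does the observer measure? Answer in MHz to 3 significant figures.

f_obs ≈ 21.3 MHz

Relativistic Doppler: f_obs = f_src √((1−β)/(1+β))
= 100 × √(0.087000/1.9130) = 100 × 0.21326 = 21.3 MHz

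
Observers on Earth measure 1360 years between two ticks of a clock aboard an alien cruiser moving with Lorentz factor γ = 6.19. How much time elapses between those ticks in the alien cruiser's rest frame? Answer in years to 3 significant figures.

γ = 6.19 (given)
Proper time: τ₀ = Δt/γ = 1360/6.19 = 220 years

τ₀ ≈ 220 years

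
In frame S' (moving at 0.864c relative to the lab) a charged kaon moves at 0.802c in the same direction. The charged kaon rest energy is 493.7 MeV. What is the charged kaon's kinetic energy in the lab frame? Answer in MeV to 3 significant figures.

K ≈ 2290 MeV

u_lab = (0.802 + 0.864)/(1 + 0.802×0.864) = 0.984094
γ = 1/√(1 − 0.984094²) = 5.6291
K = (γ − 1)m₀c² = (5.6291 − 1) × 493.7 = 4.6291 × 493.7 = 2290 MeV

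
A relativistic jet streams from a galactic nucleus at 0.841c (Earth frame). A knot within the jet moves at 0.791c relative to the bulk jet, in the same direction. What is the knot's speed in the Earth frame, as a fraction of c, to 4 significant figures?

u ≈ 0.9800c

Relativistic velocity addition: u = (u' + v)/(1 + u'v/c²)
= (0.791 + 0.841)/(1 + 0.791×0.841) = 1.632/1.66523 = 0.9800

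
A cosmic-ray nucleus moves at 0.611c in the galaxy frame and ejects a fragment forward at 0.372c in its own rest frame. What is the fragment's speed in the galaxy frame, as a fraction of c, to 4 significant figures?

u ≈ 0.8010c

Compose boost 2: (0.372 + 0.611)/(1 + 0.372×0.611) = 0.9830/1.22729 = 0.8010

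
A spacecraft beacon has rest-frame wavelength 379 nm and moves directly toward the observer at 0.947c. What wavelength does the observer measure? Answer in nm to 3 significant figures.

λ_obs ≈ 62.5 nm

Relativistic Doppler: λ_obs = λ_src √((1−β)/(1+β))
= 379 × √(0.053000/1.9470) = 379 × 0.16499 = 62.5 nm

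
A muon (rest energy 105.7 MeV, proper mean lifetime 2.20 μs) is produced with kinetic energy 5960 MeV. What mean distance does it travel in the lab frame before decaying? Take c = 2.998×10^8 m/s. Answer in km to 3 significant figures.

γ = 1 + K/(m₀c²) = 1 + 5960/105.7 = 57.386
β = √(1 − 1/γ²) = 0.99985
Dilated lifetime: γτ₀ = 57.386 × 2.20 μs = 126.25 μs
d = βc·γτ₀ = 0.99985 × (2.998×10^8 m/s) × 0.00012625 s = 37.8 km

d ≈ 37.8 km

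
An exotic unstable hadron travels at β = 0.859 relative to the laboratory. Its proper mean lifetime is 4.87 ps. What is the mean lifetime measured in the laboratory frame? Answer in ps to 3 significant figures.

Δt ≈ 9.51 ps

γ = 1/√(1 − 0.859²) = 1.9532
Time dilation: Δt = γτ₀ = 1.9532 × 4.87 ps = 9.51 ps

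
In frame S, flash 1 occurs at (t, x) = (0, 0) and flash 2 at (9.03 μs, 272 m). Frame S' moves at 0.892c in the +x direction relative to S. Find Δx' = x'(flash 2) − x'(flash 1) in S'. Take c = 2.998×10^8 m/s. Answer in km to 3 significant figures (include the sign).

Δx' ≈ -4.74 km

γ = 1/√(1 − 0.892²) = 2.2122
Δx' = γ(Δx − vΔt) = 2.2122 × (272 m − 0.892×(2.998×10^8 m/s)×9.03×10^-6 s)
= 2.2122 × (-2142.8 m) = -4.74 km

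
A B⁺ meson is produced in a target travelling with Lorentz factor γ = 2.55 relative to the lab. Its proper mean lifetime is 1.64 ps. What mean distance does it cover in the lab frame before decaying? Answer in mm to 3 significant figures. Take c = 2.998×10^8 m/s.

β = √(1 − 1/γ²) = √(1 − 1/2.55²) = 0.91990
Dilated lifetime: Δt = γτ₀ = 2.55 × 1.64 ps = 4.1820 ps
d = vΔt = 0.91990c × 4.1820 ps = 2.7579×10^8 m/s × 4.1820×10^-12 s = 1.15 mm

d ≈ 1.15 mm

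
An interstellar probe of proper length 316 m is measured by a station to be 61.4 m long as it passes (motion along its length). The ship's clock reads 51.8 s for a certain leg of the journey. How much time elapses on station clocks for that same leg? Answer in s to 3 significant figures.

Length contraction ⇒ γ = L₀/L = 316/61.4 = 5.1466
Time dilation: Δt = γτ₀ = 5.1466 × 51.8 s = 267 s

Δt ≈ 267 s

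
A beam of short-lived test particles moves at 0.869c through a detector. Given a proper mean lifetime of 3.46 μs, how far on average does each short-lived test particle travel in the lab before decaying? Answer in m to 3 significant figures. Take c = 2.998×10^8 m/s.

γ = 1/√(1 − 0.869²) = 2.0210
Dilated lifetime: Δt = γτ₀ = 2.0210 × 3.46 μs = 6.9926 μs
d = vΔt = 0.869c × 6.9926 μs = 2.6053×10^8 m/s × 6.9926×10^-6 s = 1820 m

d ≈ 1820 m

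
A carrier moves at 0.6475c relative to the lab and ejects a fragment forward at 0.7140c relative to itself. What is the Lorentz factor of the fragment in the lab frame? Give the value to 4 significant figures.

γ ≈ 2.741

u_lab = (0.7140 + 0.6475)/(1 + 0.7140×0.6475) = 1.3615/1.462315 = 0.9310579
γ = 1/√(1 − 0.9310579²) = 2.741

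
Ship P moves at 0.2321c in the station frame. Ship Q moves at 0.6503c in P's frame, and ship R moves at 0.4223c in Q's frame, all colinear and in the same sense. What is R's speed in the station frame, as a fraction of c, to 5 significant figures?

u ≈ 0.89818c

Compose boost 2: (0.6503 + 0.2321)/(1 + 0.6503×0.2321) = 0.88240/1.150935 = 0.7666812
Compose boost 3: (0.4223 + 0.7666812)/(1 + 0.4223×0.7666812) = 1.188981/1.323769 = 0.89818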